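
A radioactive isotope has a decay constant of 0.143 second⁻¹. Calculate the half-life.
t½ = ln(2)/λ = 4.847 seconds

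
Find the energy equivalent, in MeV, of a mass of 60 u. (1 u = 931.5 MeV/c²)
E = mc² = 55890 MeV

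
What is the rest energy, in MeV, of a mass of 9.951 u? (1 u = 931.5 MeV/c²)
E = mc² = 9269 MeV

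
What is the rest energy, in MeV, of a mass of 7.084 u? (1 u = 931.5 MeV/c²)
E = mc² = 6599 MeV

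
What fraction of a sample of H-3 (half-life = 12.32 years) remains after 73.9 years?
N/N₀ = (1/2)^(t/t½) = 0.01564 = 1.56%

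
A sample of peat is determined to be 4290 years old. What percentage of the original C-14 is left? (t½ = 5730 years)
N/N₀ = (1/2)^(t/t½) = 0.5951 = 59.5%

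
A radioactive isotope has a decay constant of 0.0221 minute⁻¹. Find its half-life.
t½ = ln(2)/λ = 31.36 minutes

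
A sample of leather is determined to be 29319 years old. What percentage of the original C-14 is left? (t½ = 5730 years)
N/N₀ = (1/2)^(t/t½) = 0.02882 = 2.88%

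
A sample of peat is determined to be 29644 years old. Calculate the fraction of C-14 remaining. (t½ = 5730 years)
N/N₀ = (1/2)^(t/t½) = 0.02771 = 2.77%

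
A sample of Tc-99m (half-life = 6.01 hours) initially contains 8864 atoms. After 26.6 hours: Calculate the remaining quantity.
N = N₀(1/2)^(t/t½) = 412.4 atoms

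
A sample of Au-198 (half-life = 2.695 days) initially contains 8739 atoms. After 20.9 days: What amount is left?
N = N₀(1/2)^(t/t½) = 40.45 atoms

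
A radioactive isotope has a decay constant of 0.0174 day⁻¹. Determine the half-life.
t½ = ln(2)/λ = 39.84 days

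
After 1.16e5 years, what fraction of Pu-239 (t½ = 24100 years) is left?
N/N₀ = (1/2)^(t/t½) = 0.03557 = 3.56%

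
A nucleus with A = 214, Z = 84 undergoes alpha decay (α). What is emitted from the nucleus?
α particle = ⁴₂He (2 protons + 2 neutrons)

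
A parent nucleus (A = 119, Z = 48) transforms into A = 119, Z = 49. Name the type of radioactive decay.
ΔA = 0, ΔZ = +1 ⇒ beta-minus decay (β⁻)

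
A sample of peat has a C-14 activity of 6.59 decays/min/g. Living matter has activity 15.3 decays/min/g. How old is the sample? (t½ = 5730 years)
Age = t½ × log₂(A₀/A) = 6963 years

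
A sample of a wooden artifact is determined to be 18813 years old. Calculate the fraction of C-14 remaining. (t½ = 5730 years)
N/N₀ = (1/2)^(t/t½) = 0.1027 = 10.3%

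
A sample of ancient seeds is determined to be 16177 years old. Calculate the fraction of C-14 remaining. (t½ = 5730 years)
N/N₀ = (1/2)^(t/t½) = 0.1413 = 14.1%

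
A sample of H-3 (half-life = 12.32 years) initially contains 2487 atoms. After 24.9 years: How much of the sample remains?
N = N₀(1/2)^(t/t½) = 612.7 atoms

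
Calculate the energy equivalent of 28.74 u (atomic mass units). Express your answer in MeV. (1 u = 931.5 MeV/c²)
E = mc² = 26770 MeV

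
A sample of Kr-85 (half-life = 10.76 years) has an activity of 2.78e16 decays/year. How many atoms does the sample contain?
N = A/λ = 4.316e17 atoms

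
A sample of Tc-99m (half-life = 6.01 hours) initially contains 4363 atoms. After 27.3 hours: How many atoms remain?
N = N₀(1/2)^(t/t½) = 187.2 atoms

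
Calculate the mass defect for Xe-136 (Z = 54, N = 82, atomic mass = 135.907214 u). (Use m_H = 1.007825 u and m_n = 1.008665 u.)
Δm = Z·m_H + N·m_n − M = 1.226 u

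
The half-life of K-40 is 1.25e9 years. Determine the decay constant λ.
λ = ln(2)/t½ = 5.545e-10 year⁻¹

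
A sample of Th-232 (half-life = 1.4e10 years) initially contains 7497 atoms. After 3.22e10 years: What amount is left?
N = N₀(1/2)^(t/t½) = 1522 atoms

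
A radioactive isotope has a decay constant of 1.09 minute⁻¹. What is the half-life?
t½ = ln(2)/λ = 0.6359 minutes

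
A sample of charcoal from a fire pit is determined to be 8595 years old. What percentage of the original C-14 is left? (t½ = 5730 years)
N/N₀ = (1/2)^(t/t½) = 0.3536 = 35.4%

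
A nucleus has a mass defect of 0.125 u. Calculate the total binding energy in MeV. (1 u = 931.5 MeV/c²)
B.E. = Δm × 931.5 = 116.4 MeV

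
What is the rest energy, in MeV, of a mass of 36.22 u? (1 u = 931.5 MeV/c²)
E = mc² = 33740 MeV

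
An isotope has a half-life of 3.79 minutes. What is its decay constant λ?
λ = ln(2)/t½ = 0.1829 minute⁻¹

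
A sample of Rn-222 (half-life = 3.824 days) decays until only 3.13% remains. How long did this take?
t = t½ × log₂(N₀/N) = 19.11 days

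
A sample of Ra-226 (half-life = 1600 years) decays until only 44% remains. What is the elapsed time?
t = t½ × log₂(N₀/N) = 1895 years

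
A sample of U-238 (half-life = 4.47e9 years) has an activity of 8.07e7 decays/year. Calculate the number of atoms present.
N = A/λ = 5.204e17 atoms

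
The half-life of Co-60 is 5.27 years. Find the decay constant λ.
λ = ln(2)/t½ = 0.1315 year⁻¹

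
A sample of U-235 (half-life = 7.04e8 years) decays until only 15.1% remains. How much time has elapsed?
t = t½ × log₂(N₀/N) = 1.92e9 years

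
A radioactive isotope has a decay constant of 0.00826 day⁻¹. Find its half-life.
t½ = ln(2)/λ = 83.92 days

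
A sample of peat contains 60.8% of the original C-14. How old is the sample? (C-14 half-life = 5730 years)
Age = t½ × log₂(1/ratio) = 4113 years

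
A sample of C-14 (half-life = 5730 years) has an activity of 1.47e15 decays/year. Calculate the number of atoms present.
N = A/λ = 1.215e19 atoms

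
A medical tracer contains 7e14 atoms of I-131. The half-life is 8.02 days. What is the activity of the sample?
A = λN = 6.05e13 decays/day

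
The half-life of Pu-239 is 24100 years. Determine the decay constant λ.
λ = ln(2)/t½ = 2.876e-5 year⁻¹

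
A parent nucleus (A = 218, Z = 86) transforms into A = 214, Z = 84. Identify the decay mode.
ΔA = -4, ΔZ = -2 ⇒ alpha decay (α)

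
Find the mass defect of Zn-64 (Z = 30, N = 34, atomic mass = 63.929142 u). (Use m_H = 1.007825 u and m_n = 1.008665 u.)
Δm = Z·m_H + N·m_n − M = 0.6002 u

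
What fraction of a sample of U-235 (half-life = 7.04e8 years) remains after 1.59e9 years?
N/N₀ = (1/2)^(t/t½) = 0.209 = 20.9%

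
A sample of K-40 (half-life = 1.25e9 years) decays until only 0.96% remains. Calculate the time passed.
t = t½ × log₂(N₀/N) = 8.378e9 years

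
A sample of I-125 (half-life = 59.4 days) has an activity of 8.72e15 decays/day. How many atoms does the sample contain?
N = A/λ = 7.473e17 atoms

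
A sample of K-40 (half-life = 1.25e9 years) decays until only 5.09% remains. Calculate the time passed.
t = t½ × log₂(N₀/N) = 5.37e9 years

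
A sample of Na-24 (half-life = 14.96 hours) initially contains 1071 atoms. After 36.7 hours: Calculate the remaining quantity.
N = N₀(1/2)^(t/t½) = 195.6 atoms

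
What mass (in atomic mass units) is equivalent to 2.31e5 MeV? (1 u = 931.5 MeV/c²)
m = E/c² = 248 u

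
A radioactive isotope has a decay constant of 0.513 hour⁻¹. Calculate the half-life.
t½ = ln(2)/λ = 1.351 hours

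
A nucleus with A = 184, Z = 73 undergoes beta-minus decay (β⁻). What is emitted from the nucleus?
β⁻: electron (e⁻) + antineutrino (ν̄ₑ)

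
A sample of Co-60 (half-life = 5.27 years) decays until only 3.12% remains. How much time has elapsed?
t = t½ × log₂(N₀/N) = 26.36 years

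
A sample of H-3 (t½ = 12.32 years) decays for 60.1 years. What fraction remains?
N/N₀ = (1/2)^(t/t½) = 0.034 = 3.4%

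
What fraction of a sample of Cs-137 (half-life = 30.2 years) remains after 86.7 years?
N/N₀ = (1/2)^(t/t½) = 0.1367 = 13.7%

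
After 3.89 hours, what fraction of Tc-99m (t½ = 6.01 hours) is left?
N/N₀ = (1/2)^(t/t½) = 0.6385 = 63.8%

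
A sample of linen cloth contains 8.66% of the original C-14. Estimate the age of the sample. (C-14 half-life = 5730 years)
Age = t½ × log₂(1/ratio) = 20220 years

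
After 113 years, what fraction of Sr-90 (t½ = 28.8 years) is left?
N/N₀ = (1/2)^(t/t½) = 0.0659 = 6.59%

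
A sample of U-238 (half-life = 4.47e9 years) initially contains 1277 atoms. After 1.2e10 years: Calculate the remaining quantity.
N = N₀(1/2)^(t/t½) = 198.6 atoms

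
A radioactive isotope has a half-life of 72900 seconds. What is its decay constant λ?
λ = ln(2)/t½ = 9.508e-6 second⁻¹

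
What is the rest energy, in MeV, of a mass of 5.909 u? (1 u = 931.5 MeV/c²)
E = mc² = 5504 MeV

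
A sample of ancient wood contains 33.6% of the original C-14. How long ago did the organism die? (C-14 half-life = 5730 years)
Age = t½ × log₂(1/ratio) = 9016 years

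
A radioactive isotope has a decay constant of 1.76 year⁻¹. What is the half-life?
t½ = ln(2)/λ = 0.3938 years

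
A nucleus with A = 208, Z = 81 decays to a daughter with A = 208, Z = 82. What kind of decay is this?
ΔA = 0, ΔZ = +1 ⇒ beta-minus decay (β⁻)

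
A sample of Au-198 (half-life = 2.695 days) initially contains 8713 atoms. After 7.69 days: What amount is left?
N = N₀(1/2)^(t/t½) = 1206 atoms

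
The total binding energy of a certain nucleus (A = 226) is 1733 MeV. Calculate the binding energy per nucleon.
B.E./A = 1733/226 = 7.668 MeV/nucleon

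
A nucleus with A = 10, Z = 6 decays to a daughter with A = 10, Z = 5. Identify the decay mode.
ΔA = 0, ΔZ = -1 ⇒ beta-plus decay (β⁺) or electron capture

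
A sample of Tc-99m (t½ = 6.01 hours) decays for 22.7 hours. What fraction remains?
N/N₀ = (1/2)^(t/t½) = 0.07295 = 7.29%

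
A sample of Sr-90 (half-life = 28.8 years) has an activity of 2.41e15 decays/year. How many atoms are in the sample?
N = A/λ = 1.001e17 atoms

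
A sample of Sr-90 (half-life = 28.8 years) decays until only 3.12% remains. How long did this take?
t = t½ × log₂(N₀/N) = 144.1 years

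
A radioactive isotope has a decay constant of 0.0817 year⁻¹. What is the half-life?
t½ = ln(2)/λ = 8.484 years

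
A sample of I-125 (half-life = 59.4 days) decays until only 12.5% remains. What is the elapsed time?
t = t½ × log₂(N₀/N) = 178.2 days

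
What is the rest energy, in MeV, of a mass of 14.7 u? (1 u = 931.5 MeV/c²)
E = mc² = 13690 MeV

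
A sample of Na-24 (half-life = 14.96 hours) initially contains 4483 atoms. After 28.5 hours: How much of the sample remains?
N = N₀(1/2)^(t/t½) = 1197 atoms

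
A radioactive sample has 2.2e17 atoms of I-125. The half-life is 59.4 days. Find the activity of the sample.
A = λN = 2.567e15 decays/day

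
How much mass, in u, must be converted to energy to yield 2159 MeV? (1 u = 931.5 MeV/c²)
m = E/c² = 2.318 u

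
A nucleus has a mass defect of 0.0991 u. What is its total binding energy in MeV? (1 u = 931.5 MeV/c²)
B.E. = Δm × 931.5 = 92.31 MeV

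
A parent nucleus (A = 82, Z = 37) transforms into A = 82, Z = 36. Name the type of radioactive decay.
ΔA = 0, ΔZ = -1 ⇒ beta-plus decay (β⁺) or electron capture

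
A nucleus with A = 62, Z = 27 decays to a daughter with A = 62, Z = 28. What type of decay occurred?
ΔA = 0, ΔZ = +1 ⇒ beta-minus decay (β⁻)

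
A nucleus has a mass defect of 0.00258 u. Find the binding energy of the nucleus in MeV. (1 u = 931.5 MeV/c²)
B.E. = Δm × 931.5 = 2.403 MeV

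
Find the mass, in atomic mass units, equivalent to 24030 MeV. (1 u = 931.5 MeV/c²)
m = E/c² = 25.8 u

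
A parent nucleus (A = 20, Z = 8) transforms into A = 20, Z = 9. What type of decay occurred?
ΔA = 0, ΔZ = +1 ⇒ beta-minus decay (β⁻)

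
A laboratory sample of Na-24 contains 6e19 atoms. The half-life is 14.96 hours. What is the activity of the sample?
A = λN = 2.78e18 decays/hour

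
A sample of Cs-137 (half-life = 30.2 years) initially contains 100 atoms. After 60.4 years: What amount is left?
N = N₀(1/2)^(t/t½) = 25 atoms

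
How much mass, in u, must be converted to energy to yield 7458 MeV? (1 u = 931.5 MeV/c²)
m = E/c² = 8.006 u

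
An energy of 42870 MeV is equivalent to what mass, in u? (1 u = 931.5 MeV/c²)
m = E/c² = 46.02 u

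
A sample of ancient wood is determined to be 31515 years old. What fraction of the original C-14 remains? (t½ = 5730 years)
N/N₀ = (1/2)^(t/t½) = 0.0221 = 2.21%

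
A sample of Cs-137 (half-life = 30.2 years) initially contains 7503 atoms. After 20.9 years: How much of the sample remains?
N = N₀(1/2)^(t/t½) = 4644 atoms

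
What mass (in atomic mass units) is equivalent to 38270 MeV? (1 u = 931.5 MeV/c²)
m = E/c² = 41.08 u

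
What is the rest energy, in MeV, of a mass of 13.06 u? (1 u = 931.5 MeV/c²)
E = mc² = 12170 MeV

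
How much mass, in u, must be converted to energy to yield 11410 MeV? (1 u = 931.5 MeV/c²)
m = E/c² = 12.25 u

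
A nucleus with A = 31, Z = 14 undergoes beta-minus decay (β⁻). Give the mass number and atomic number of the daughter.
Daughter: A = 31, Z = 15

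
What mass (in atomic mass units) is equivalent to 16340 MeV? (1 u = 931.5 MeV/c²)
m = E/c² = 17.54 u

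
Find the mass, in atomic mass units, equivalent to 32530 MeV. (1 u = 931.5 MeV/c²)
m = E/c² = 34.92 u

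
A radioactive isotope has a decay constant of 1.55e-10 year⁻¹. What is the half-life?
t½ = ln(2)/λ = 4.472e9 years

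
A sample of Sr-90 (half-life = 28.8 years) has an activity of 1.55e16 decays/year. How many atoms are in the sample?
N = A/λ = 6.44e17 atoms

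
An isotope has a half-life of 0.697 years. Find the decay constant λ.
λ = ln(2)/t½ = 0.9945 year⁻¹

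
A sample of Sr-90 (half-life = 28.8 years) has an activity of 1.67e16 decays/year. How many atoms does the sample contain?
N = A/λ = 6.939e17 atoms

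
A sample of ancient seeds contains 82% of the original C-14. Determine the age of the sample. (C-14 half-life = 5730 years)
Age = t½ × log₂(1/ratio) = 1641 years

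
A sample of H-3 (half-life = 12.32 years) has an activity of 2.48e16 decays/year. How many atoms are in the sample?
N = A/λ = 4.408e17 atoms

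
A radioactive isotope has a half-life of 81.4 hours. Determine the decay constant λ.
λ = ln(2)/t½ = 0.008515 hour⁻¹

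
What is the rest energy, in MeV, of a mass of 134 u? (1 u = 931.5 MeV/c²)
E = mc² = 1.248e5 MeV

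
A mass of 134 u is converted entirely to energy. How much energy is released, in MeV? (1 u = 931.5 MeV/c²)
E = mc² = 1.248e5 MeV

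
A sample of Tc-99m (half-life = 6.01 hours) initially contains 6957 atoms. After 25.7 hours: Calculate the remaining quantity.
N = N₀(1/2)^(t/t½) = 359.1 atoms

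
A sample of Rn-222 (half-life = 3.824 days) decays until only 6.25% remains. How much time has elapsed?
t = t½ × log₂(N₀/N) = 15.3 days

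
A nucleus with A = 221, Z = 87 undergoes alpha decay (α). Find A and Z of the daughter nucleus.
Daughter: A = 217, Z = 85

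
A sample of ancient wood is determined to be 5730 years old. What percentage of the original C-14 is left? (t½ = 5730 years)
N/N₀ = (1/2)^(t/t½) = 0.5 = 50%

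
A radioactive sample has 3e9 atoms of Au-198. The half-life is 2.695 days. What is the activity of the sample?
A = λN = 7.716e8 decays/day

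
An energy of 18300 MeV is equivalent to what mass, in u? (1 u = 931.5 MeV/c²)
m = E/c² = 19.65 u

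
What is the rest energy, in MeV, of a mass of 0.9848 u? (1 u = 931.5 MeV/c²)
E = mc² = 917.3 MeV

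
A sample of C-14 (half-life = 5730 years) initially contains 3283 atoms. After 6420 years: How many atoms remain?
N = N₀(1/2)^(t/t½) = 1510 atoms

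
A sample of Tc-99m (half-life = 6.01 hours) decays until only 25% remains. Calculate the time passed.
t = t½ × log₂(N₀/N) = 12.02 hours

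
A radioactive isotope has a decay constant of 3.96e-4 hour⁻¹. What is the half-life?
t½ = ln(2)/λ = 1750 hours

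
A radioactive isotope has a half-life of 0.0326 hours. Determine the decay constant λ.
λ = ln(2)/t½ = 21.26 hour⁻¹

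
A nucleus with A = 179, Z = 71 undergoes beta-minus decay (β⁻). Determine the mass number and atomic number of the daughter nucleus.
Daughter: A = 179, Z = 72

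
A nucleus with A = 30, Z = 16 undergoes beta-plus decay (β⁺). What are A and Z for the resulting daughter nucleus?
Daughter: A = 30, Z = 15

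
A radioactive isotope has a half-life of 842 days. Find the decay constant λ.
λ = ln(2)/t½ = 8.232e-4 day⁻¹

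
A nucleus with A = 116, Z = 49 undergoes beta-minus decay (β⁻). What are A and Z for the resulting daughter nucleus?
Daughter: A = 116, Z = 50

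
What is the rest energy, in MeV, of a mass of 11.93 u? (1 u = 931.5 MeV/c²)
E = mc² = 11110 MeV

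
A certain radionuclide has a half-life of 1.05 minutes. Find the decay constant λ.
λ = ln(2)/t½ = 0.6601 minute⁻¹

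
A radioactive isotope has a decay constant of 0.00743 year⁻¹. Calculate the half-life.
t½ = ln(2)/λ = 93.29 years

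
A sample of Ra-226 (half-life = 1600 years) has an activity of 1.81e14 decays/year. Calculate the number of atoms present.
N = A/λ = 4.178e17 atoms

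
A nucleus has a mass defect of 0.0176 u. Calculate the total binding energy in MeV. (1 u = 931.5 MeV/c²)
B.E. = Δm × 931.5 = 16.39 MeV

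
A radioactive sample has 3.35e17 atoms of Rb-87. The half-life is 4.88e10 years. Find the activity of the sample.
A = λN = 4.758e6 decays/year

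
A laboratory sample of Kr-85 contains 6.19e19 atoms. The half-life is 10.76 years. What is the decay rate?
A = λN = 3.988e18 decays/year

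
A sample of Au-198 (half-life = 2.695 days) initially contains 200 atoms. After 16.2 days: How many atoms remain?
N = N₀(1/2)^(t/t½) = 3.101 atoms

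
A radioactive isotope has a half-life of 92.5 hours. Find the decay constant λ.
λ = ln(2)/t½ = 0.007493 hour⁻¹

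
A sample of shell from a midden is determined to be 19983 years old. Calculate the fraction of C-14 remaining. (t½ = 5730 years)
N/N₀ = (1/2)^(t/t½) = 0.08916 = 8.92%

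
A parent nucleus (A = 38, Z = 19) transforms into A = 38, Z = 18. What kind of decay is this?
ΔA = 0, ΔZ = -1 ⇒ beta-plus decay (β⁺) or electron capture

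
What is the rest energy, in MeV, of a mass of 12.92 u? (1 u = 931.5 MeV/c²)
E = mc² = 12030 MeV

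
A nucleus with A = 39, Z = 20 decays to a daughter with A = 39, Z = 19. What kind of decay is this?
ΔA = 0, ΔZ = -1 ⇒ beta-plus decay (β⁺) or electron capture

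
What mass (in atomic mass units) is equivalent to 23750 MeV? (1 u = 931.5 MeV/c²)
m = E/c² = 25.5 u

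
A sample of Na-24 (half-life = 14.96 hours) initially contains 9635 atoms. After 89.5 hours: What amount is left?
N = N₀(1/2)^(t/t½) = 152.4 atoms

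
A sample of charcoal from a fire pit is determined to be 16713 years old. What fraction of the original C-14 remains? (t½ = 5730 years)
N/N₀ = (1/2)^(t/t½) = 0.1324 = 13.2%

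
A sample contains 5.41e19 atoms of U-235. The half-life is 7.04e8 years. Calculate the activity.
A = λN = 5.327e10 decays/year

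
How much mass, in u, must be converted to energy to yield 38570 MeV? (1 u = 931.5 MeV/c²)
m = E/c² = 41.41 u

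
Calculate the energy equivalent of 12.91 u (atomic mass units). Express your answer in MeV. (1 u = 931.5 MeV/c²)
E = mc² = 12030 MeV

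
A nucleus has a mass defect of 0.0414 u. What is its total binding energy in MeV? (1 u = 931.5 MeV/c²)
B.E. = Δm × 931.5 = 38.56 MeV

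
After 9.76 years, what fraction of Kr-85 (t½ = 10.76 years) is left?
N/N₀ = (1/2)^(t/t½) = 0.5333 = 53.3%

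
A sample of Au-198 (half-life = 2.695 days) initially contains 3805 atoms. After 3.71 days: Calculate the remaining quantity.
N = N₀(1/2)^(t/t½) = 1465 atoms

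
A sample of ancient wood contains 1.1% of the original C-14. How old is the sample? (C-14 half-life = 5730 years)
Age = t½ × log₂(1/ratio) = 37280 years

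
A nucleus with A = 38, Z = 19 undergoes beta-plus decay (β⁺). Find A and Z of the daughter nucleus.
Daughter: A = 38, Z = 18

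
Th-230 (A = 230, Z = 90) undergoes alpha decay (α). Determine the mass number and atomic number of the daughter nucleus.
Daughter: A = 226, Z = 88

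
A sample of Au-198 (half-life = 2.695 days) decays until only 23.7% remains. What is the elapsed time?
t = t½ × log₂(N₀/N) = 5.598 days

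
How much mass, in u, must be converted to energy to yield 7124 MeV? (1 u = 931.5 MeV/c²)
m = E/c² = 7.648 u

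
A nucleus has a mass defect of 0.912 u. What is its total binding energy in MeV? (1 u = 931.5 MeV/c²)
B.E. = Δm × 931.5 = 849.5 MeV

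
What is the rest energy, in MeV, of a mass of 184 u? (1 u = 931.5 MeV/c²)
E = mc² = 1.714e5 MeV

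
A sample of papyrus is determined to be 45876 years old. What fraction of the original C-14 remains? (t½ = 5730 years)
N/N₀ = (1/2)^(t/t½) = 0.003889 = 0.389%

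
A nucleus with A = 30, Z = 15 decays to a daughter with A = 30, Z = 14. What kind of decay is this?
ΔA = 0, ΔZ = -1 ⇒ beta-plus decay (β⁺) or electron capture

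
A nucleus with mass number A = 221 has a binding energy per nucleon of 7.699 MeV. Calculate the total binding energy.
B.E. = 7.699 × 221 = 1701 MeV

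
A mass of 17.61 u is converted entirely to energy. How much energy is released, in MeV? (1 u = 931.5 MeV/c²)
E = mc² = 16400 MeV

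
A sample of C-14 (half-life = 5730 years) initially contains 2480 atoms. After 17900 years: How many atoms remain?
N = N₀(1/2)^(t/t½) = 284.5 atoms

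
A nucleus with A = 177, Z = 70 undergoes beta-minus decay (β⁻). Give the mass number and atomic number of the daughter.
Daughter: A = 177, Z = 71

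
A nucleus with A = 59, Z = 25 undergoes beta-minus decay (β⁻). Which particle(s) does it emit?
β⁻: electron (e⁻) + antineutrino (ν̄ₑ)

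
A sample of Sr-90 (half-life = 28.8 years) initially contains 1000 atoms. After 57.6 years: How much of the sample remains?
N = N₀(1/2)^(t/t½) = 250 atoms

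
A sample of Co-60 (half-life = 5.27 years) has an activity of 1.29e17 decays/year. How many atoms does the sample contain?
N = A/λ = 9.808e17 atoms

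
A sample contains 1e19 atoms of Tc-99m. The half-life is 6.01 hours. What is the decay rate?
A = λN = 1.153e18 decays/hour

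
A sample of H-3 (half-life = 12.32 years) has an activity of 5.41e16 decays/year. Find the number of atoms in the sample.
N = A/λ = 9.616e17 atoms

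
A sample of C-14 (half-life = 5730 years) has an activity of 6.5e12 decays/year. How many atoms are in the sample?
N = A/λ = 5.373e16 atoms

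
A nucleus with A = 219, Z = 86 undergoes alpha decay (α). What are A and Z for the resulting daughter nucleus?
Daughter: A = 215, Z = 84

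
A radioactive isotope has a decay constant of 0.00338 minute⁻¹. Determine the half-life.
t½ = ln(2)/λ = 205.1 minutes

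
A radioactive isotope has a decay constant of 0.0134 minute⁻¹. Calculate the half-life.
t½ = ln(2)/λ = 51.73 minutes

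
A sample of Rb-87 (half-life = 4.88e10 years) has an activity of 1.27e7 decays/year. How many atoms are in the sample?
N = A/λ = 8.941e17 atoms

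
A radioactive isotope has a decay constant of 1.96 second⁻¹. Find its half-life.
t½ = ln(2)/λ = 0.3536 seconds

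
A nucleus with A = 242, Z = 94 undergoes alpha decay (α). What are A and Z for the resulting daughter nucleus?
Daughter: A = 238, Z = 92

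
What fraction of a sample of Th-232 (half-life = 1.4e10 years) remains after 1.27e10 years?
N/N₀ = (1/2)^(t/t½) = 0.5332 = 53.3%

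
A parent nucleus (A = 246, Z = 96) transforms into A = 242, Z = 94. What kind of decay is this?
ΔA = -4, ΔZ = -2 ⇒ alpha decay (α)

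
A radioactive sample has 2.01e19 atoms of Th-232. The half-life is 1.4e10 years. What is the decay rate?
A = λN = 9.952e8 decays/year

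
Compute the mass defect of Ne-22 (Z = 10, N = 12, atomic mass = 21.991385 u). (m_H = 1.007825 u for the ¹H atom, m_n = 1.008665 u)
Δm = Z·m_H + N·m_n − M = 0.1908 u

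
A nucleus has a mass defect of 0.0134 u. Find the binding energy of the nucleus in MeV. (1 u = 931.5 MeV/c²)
B.E. = Δm × 931.5 = 12.48 MeV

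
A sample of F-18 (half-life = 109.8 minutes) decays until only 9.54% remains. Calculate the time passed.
t = t½ × log₂(N₀/N) = 372.2 minutes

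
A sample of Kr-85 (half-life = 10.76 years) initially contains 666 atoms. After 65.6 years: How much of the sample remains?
N = N₀(1/2)^(t/t½) = 9.732 atoms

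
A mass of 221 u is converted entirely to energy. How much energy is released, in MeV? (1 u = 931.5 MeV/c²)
E = mc² = 2.059e5 MeV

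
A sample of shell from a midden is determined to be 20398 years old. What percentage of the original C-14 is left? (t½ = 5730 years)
N/N₀ = (1/2)^(t/t½) = 0.0848 = 8.48%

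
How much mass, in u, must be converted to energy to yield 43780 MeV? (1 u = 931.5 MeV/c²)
m = E/c² = 47 u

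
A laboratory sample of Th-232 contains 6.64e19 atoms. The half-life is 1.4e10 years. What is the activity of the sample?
A = λN = 3.287e9 decays/year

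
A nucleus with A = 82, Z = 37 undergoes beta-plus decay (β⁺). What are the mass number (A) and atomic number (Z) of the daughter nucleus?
Daughter: A = 82, Z = 36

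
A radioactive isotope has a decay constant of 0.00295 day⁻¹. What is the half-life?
t½ = ln(2)/λ = 235 days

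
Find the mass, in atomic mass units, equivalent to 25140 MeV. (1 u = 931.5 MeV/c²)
m = E/c² = 26.99 u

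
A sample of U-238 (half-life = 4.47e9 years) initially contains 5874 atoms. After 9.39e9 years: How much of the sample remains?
N = N₀(1/2)^(t/t½) = 1370 atoms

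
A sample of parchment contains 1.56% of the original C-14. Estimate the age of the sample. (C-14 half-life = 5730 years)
Age = t½ × log₂(1/ratio) = 34390 years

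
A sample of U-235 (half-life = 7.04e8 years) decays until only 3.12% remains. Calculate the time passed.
t = t½ × log₂(N₀/N) = 3.522e9 years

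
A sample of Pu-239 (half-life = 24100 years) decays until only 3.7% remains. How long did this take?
t = t½ × log₂(N₀/N) = 1.146e5 years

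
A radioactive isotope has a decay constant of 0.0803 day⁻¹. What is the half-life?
t½ = ln(2)/λ = 8.632 days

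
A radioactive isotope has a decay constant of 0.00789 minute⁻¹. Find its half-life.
t½ = ln(2)/λ = 87.85 minutes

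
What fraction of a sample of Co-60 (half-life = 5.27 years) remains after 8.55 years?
N/N₀ = (1/2)^(t/t½) = 0.3248 = 32.5%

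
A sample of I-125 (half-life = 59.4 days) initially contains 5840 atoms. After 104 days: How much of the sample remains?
N = N₀(1/2)^(t/t½) = 1735 atoms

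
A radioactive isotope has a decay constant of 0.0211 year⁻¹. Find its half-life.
t½ = ln(2)/λ = 32.85 years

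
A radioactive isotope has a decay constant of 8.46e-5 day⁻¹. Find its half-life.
t½ = ln(2)/λ = 8193 days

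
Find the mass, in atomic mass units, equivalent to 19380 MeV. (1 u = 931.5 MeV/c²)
m = E/c² = 20.81 u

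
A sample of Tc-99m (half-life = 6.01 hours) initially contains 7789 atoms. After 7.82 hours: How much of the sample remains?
N = N₀(1/2)^(t/t½) = 3161 atoms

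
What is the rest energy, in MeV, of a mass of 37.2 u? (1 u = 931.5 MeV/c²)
E = mc² = 34650 MeV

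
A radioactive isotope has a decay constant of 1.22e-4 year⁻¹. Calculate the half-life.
t½ = ln(2)/λ = 5682 years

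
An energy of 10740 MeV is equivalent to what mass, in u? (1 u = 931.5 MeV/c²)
m = E/c² = 11.53 u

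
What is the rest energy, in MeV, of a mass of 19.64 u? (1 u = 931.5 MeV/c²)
E = mc² = 18290 MeV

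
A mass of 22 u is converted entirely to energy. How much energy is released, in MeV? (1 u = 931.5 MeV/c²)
E = mc² = 20490 MeV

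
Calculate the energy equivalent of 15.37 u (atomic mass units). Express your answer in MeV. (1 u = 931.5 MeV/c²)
E = mc² = 14320 MeV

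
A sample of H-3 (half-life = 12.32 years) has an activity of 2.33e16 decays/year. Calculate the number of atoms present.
N = A/λ = 4.141e17 atoms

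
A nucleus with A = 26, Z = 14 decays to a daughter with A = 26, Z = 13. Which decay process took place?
ΔA = 0, ΔZ = -1 ⇒ beta-plus decay (β⁺) or electron capture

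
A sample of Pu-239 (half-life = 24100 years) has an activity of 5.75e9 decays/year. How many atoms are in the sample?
N = A/λ = 1.999e14 atoms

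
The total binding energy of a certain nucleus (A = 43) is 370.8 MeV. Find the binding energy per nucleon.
B.E./A = 370.8/43 = 8.623 MeV/nucleon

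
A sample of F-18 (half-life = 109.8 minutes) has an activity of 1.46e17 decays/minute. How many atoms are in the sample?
N = A/λ = 2.313e19 atoms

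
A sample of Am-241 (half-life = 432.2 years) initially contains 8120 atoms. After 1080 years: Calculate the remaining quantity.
N = N₀(1/2)^(t/t½) = 1437 atoms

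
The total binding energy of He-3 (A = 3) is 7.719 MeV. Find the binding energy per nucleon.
B.E./A = 7.719/3 = 2.573 MeV/nucleon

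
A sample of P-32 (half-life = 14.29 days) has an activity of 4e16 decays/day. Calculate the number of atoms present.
N = A/λ = 8.246e17 atoms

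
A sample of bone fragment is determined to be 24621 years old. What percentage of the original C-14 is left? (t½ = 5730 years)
N/N₀ = (1/2)^(t/t½) = 0.05088 = 5.09%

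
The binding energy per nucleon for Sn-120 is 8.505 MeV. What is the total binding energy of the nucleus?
B.E. = 8.505 × 120 = 1021 MeV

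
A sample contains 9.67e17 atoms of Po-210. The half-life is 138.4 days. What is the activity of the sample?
A = λN = 4.843e15 decays/day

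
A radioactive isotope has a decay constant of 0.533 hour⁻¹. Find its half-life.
t½ = ln(2)/λ = 1.3 hours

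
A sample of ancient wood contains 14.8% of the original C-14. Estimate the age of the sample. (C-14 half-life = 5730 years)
Age = t½ × log₂(1/ratio) = 15790 years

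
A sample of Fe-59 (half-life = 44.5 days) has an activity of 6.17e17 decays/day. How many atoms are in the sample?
N = A/λ = 3.961e19 atoms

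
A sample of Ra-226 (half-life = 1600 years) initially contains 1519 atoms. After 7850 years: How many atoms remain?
N = N₀(1/2)^(t/t½) = 50.66 atoms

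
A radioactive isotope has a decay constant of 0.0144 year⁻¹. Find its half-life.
t½ = ln(2)/λ = 48.14 years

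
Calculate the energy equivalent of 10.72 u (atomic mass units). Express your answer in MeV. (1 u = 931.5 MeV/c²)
E = mc² = 9986 MeV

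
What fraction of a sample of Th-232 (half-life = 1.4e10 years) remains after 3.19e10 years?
N/N₀ = (1/2)^(t/t½) = 0.2061 = 20.6%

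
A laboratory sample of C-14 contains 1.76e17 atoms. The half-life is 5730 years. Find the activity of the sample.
A = λN = 2.129e13 decays/year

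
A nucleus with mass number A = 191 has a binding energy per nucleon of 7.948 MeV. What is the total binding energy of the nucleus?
B.E. = 7.948 × 191 = 1518 MeV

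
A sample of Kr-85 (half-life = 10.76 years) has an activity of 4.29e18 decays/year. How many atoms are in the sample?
N = A/λ = 6.66e19 atoms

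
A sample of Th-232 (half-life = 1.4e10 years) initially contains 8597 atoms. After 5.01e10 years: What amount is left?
N = N₀(1/2)^(t/t½) = 719.6 atoms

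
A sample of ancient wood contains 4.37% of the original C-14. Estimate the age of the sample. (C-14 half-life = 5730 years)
Age = t½ × log₂(1/ratio) = 25880 years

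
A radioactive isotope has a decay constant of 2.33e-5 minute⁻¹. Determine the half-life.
t½ = ln(2)/λ = 29750 minutes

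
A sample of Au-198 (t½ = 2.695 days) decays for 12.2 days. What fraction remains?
N/N₀ = (1/2)^(t/t½) = 0.04338 = 4.34%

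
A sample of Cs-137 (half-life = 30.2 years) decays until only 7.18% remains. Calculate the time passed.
t = t½ × log₂(N₀/N) = 114.8 years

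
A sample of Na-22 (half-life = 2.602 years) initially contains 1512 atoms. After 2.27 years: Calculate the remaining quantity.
N = N₀(1/2)^(t/t½) = 825.9 atoms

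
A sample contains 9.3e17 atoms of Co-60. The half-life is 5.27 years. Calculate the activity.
A = λN = 1.223e17 decays/year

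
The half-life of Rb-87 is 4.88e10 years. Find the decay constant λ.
λ = ln(2)/t½ = 1.42e-11 year⁻¹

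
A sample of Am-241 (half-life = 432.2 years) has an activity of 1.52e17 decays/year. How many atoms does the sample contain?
N = A/λ = 9.478e19 atoms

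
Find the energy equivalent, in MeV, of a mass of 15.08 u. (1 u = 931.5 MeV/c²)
E = mc² = 14050 MeV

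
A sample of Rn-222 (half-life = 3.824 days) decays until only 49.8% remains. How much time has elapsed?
t = t½ × log₂(N₀/N) = 3.846 days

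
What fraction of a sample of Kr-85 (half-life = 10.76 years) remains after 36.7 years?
N/N₀ = (1/2)^(t/t½) = 0.09403 = 9.4%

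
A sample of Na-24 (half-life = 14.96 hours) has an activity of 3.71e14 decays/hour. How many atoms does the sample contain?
N = A/λ = 8.007e15 atoms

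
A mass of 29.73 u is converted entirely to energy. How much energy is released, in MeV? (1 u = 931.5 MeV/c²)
E = mc² = 27690 MeV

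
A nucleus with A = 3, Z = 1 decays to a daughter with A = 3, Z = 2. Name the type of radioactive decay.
ΔA = 0, ΔZ = +1 ⇒ beta-minus decay (β⁻)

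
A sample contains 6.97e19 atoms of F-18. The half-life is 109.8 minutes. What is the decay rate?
A = λN = 4.4e17 decays/minute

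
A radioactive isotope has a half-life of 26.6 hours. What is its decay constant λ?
λ = ln(2)/t½ = 0.02606 hour⁻¹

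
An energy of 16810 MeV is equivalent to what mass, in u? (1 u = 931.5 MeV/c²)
m = E/c² = 18.05 u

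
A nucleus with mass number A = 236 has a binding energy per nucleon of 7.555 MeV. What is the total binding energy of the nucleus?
B.E. = 7.555 × 236 = 1783 MeV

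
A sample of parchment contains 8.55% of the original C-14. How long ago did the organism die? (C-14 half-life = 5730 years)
Age = t½ × log₂(1/ratio) = 20330 years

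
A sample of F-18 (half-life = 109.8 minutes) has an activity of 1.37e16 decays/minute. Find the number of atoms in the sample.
N = A/λ = 2.17e18 atoms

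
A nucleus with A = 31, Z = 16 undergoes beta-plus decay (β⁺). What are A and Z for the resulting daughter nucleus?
Daughter: A = 31, Z = 15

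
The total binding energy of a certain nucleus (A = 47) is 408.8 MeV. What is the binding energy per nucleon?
B.E./A = 408.8/47 = 8.698 MeV/nucleon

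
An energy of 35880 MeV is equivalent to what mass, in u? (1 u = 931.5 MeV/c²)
m = E/c² = 38.52 u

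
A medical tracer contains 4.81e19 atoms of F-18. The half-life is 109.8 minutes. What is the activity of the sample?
A = λN = 3.036e17 decays/minute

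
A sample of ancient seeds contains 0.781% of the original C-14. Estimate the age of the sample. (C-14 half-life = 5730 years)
Age = t½ × log₂(1/ratio) = 40110 years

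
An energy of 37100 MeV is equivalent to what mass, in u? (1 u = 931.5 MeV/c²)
m = E/c² = 39.83 u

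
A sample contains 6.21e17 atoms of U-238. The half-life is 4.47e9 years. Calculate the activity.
A = λN = 9.63e7 decays/year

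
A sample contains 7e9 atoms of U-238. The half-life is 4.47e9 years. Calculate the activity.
A = λN = 1.085 decays/year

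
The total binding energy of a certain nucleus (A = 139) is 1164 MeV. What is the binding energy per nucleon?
B.E./A = 1164/139 = 8.374 MeV/nucleon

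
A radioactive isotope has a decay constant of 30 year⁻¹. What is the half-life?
t½ = ln(2)/λ = 0.0231 years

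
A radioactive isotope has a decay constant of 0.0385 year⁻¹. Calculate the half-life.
t½ = ln(2)/λ = 18 years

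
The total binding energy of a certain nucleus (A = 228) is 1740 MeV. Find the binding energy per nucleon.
B.E./A = 1740/228 = 7.632 MeV/nucleon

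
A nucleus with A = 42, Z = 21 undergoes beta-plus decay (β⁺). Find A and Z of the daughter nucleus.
Daughter: A = 42, Z = 20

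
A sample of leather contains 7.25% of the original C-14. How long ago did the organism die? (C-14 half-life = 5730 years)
Age = t½ × log₂(1/ratio) = 21690 years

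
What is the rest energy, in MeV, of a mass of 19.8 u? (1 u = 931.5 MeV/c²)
E = mc² = 18440 MeV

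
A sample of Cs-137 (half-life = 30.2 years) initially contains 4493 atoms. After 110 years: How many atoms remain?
N = N₀(1/2)^(t/t½) = 359.8 atoms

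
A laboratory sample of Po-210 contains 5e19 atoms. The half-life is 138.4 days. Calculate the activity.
A = λN = 2.504e17 decays/day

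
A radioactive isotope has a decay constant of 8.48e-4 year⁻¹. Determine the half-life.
t½ = ln(2)/λ = 817.4 years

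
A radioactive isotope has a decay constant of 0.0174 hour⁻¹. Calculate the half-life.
t½ = ln(2)/λ = 39.84 hours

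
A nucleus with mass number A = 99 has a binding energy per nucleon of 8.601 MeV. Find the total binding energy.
B.E. = 8.601 × 99 = 851.5 MeV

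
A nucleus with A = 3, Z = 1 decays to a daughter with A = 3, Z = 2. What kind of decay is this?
ΔA = 0, ΔZ = +1 ⇒ beta-minus decay (β⁻)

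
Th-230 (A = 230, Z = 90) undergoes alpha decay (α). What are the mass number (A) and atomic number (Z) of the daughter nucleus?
Daughter: A = 226, Z = 88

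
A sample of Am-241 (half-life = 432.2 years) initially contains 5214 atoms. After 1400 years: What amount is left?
N = N₀(1/2)^(t/t½) = 552.2 atoms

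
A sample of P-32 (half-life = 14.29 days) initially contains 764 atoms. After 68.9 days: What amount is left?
N = N₀(1/2)^(t/t½) = 27.02 atoms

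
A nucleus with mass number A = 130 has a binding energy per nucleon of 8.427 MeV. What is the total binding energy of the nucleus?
B.E. = 8.427 × 130 = 1096 MeV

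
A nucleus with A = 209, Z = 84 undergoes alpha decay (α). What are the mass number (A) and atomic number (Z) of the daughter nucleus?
Daughter: A = 205, Z = 82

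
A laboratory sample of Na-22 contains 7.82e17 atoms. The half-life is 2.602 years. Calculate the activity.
A = λN = 2.083e17 decays/year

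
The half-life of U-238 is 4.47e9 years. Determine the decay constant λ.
λ = ln(2)/t½ = 1.551e-10 year⁻¹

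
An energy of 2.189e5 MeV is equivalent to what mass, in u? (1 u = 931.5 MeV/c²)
m = E/c² = 235 u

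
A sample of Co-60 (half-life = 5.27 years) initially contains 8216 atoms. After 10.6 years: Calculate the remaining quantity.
N = N₀(1/2)^(t/t½) = 2038 atoms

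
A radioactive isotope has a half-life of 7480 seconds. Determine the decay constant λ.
λ = ln(2)/t½ = 9.267e-5 second⁻¹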